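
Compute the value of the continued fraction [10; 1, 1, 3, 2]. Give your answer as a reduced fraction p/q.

Start with 2.
3 + 1/(2/1) = 3 + 1/2 = 7/2
1 + 1/(7/2) = 1 + 2/7 = 9/7
1 + 1/(9/7) = 1 + 7/9 = 16/9
10 + 1/(16/9) = 10 + 9/16 = 169/16

169/16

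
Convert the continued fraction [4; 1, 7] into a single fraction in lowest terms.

39/8

Starting at the tail and folding back:
Start with 7.
1 + 1/(7/1) = 1 + 1/7 = 8/7
4 + 1/(8/7) = 4 + 7/8 = 39/8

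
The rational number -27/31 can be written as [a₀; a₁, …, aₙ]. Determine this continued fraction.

[-1; 7, 1, 3]

Run the Euclidean algorithm, recording each quotient:
⌊-27/31⌋ = -1, remainder 4
⌊31/4⌋ = 7, remainder 3
⌊4/3⌋ = 1, remainder 1
⌊3/1⌋ = 3, remainder 0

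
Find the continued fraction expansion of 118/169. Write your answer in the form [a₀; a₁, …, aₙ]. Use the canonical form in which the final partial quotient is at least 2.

[0; 1, 2, 3, 5, 3]

118 = 0·169 + 118, so a_0 = 0
169 = 1·118 + 51, so a_1 = 1
118 = 2·51 + 16, so a_2 = 2
51 = 3·16 + 3, so a_3 = 3
16 = 5·3 + 1, so a_4 = 5
3 = 3·1 + 0, so a_5 = 3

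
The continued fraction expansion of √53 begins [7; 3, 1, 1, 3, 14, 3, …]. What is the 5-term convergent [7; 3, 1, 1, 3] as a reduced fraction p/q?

182/25

Collapse the nested fraction from the inside out:
Start with 3.
1 + 1/(3/1) = 1 + 1/3 = 4/3
1 + 1/(4/3) = 1 + 3/4 = 7/4
3 + 1/(7/4) = 3 + 4/7 = 25/7
7 + 1/(25/7) = 7 + 7/25 = 182/25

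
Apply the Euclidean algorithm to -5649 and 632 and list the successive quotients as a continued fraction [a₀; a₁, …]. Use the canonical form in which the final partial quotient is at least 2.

[-9; 16, 4, 1, 7]

Run the Euclidean algorithm, recording each quotient:
-5649 ÷ 632 → quotient -9, remainder 39
632 ÷ 39 → quotient 16, remainder 8
39 ÷ 8 → quotient 4, remainder 7
8 ÷ 7 → quotient 1, remainder 1
7 ÷ 1 → quotient 7, remainder 0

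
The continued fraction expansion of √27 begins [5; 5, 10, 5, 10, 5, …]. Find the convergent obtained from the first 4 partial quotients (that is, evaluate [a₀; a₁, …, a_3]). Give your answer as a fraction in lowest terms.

1351/260

Work from the innermost term outward:
Start with 5.
10 + 1/(5/1) = 10 + 1/5 = 51/5
5 + 1/(51/5) = 5 + 5/51 = 260/51
5 + 1/(260/51) = 5 + 51/260 = 1351/260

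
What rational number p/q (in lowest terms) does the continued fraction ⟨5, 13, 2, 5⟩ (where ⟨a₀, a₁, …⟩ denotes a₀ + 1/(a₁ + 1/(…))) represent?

Compute successive convergents:
a_0 = 5: 5/1
a_1 = 13: 66/13
a_2 = 2: 137/27
a_3 = 5: 751/148

751/148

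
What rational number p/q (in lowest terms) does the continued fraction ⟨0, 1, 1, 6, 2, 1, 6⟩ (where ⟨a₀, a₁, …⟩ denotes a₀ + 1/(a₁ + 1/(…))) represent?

a_0 = 0: 0/1
a_1 = 1: 1/1
a_2 = 1: 1/2
a_3 = 6: 7/13
a_4 = 2: 15/28
a_5 = 1: 22/41
a_6 = 6: 147/274

147/274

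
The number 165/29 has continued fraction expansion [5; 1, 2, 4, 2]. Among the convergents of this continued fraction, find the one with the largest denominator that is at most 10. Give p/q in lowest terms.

a_0 = 5: 5/1  (≤ bound)
a_1 = 1: 6/1  (≤ bound)
a_2 = 2: 17/3  (≤ bound)
a_3 = 4: 74/13  (> 10, stop)

17/3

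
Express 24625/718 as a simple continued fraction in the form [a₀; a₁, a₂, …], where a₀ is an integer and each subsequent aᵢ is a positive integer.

[34; 3, 2, 1, 2, 3, 2, 3]

⌊24625/718⌋ = 34, remainder 213
⌊718/213⌋ = 3, remainder 79
⌊213/79⌋ = 2, remainder 55
⌊79/55⌋ = 1, remainder 24
⌊55/24⌋ = 2, remainder 7
⌊24/7⌋ = 3, remainder 3
⌊7/3⌋ = 2, remainder 1
⌊3/1⌋ = 3, remainder 0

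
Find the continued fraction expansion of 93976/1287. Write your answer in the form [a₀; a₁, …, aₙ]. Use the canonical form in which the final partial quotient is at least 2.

Repeatedly divide and take the remainder:
⌊93976/1287⌋ = 73, remainder 25
⌊1287/25⌋ = 51, remainder 12
⌊25/12⌋ = 2, remainder 1
⌊12/1⌋ = 12, remainder 0

[73; 51, 2, 12]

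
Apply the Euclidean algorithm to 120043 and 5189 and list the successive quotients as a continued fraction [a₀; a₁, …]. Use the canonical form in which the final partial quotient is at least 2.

[23; 7, 2, 5, 8, 1, 6]

Run the Euclidean algorithm, recording each quotient:
⌊120043/5189⌋ = 23, remainder 696
⌊5189/696⌋ = 7, remainder 317
⌊696/317⌋ = 2, remainder 62
⌊317/62⌋ = 5, remainder 7
⌊62/7⌋ = 8, remainder 6
⌊7/6⌋ = 1, remainder 1
⌊6/1⌋ = 6, remainder 0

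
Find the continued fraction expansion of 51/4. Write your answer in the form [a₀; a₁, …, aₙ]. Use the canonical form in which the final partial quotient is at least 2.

51 ÷ 4 → quotient 12, remainder 3
4 ÷ 3 → quotient 1, remainder 1
3 ÷ 1 → quotient 3, remainder 0

[12; 1, 3]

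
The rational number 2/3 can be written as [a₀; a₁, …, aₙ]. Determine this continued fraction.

[0; 1, 2]

2 = 0·3 + 2, so a_0 = 0
3 = 1·2 + 1, so a_1 = 1
2 = 2·1 + 0, so a_2 = 2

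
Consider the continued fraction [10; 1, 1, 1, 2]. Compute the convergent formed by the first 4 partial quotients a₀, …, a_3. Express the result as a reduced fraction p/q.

32/3

a_0 = 10: 10/1
a_1 = 1: 11/1
a_2 = 1: 21/2
a_3 = 1: 32/3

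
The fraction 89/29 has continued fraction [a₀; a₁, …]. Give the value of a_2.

Apply division with remainder until the remainder is 0:
89 = 3·29 + 2, so a_0 = 3
29 = 14·2 + 1, so a_1 = 14
2 = 2·1 + 0, so a_2 = 2

2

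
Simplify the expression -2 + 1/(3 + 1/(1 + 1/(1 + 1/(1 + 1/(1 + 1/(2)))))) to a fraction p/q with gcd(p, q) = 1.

Use the convergent recurrence hₖ = aₖ·hₖ₋₁ + hₖ₋₂ (and likewise for the denominators kₖ):
a_0 = -2: -2/1
a_1 = 3: -5/3
a_2 = 1: -7/4
a_3 = 1: -12/7
a_4 = 1: -19/11
a_5 = 1: -31/18
a_6 = 2: -81/47

-81/47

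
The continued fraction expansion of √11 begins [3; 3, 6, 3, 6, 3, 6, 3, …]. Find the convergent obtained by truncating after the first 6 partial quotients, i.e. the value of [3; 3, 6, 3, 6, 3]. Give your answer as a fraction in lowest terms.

Collapse the nested fraction from the inside out:
Start with 3.
6 + 1/(3/1) = 6 + 1/3 = 19/3
3 + 1/(19/3) = 3 + 3/19 = 60/19
6 + 1/(60/19) = 6 + 19/60 = 379/60
3 + 1/(379/60) = 3 + 60/379 = 1197/379
3 + 1/(1197/379) = 3 + 379/1197 = 3970/1197

3970/1197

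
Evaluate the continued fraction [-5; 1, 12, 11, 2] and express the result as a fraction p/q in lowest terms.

-1227/301

Start with 2.
11 + 1/(2/1) = 11 + 1/2 = 23/2
12 + 1/(23/2) = 12 + 2/23 = 278/23
1 + 1/(278/23) = 1 + 23/278 = 301/278
-5 + 1/(301/278) = -5 + 278/301 = -1227/301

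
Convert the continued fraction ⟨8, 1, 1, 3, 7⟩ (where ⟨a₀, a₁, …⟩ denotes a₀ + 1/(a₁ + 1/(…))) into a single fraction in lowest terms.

Start with 7.
3 + 1/(7/1) = 3 + 1/7 = 22/7
1 + 1/(22/7) = 1 + 7/22 = 29/22
1 + 1/(29/22) = 1 + 22/29 = 51/29
8 + 1/(51/29) = 8 + 29/51 = 437/51

437/51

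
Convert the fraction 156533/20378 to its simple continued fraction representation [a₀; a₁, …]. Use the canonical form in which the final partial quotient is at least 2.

⌊156533/20378⌋ = 7, remainder 13887
⌊20378/13887⌋ = 1, remainder 6491
⌊13887/6491⌋ = 2, remainder 905
⌊6491/905⌋ = 7, remainder 156
⌊905/156⌋ = 5, remainder 125
⌊156/125⌋ = 1, remainder 31
⌊125/31⌋ = 4, remainder 1
⌊31/1⌋ = 31, remainder 0

[7; 1, 2, 7, 5, 1, 4, 31]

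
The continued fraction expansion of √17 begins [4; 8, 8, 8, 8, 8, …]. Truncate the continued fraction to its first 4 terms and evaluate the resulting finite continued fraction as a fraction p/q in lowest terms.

2177/528

Collapse the nested fraction from the inside out:
Start with 8.
8 + 1/(8/1) = 8 + 1/8 = 65/8
8 + 1/(65/8) = 8 + 8/65 = 528/65
4 + 1/(528/65) = 4 + 65/528 = 2177/528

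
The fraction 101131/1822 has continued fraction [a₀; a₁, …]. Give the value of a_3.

45

101131 = 55·1822 + 921, so a_0 = 55
1822 = 1·921 + 901, so a_1 = 1
921 = 1·901 + 20, so a_2 = 1
901 = 45·20 + 1, so a_3 = 45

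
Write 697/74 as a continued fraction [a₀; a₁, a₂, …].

[9; 2, 2, 1, 1, 2, 2]

697 ÷ 74 → quotient 9, remainder 31
74 ÷ 31 → quotient 2, remainder 12
31 ÷ 12 → quotient 2, remainder 7
12 ÷ 7 → quotient 1, remainder 5
7 ÷ 5 → quotient 1, remainder 2
5 ÷ 2 → quotient 2, remainder 1
2 ÷ 1 → quotient 2, remainder 0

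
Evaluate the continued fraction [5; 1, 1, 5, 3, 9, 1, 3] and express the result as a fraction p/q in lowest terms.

Start with 3.
1 + 1/(3/1) = 1 + 1/3 = 4/3
9 + 1/(4/3) = 9 + 3/4 = 39/4
3 + 1/(39/4) = 3 + 4/39 = 121/39
5 + 1/(121/39) = 5 + 39/121 = 644/121
1 + 1/(644/121) = 1 + 121/644 = 765/644
1 + 1/(765/644) = 1 + 644/765 = 1409/765
5 + 1/(1409/765) = 5 + 765/1409 = 7810/1409

7810/1409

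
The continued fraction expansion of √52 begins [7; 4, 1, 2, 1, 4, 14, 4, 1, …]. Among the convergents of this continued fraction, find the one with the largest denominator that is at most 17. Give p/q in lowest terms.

a_0 = 7: 7/1  (≤ bound)
a_1 = 4: 29/4  (≤ bound)
a_2 = 1: 36/5  (≤ bound)
a_3 = 2: 101/14  (≤ bound)
a_4 = 1: 137/19  (> 17, stop)

101/14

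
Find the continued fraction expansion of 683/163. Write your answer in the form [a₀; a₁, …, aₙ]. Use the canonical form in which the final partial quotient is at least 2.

Run the Euclidean algorithm, recording each quotient:
683 = 4·163 + 31, so a_0 = 4
163 = 5·31 + 8, so a_1 = 5
31 = 3·8 + 7, so a_2 = 3
8 = 1·7 + 1, so a_3 = 1
7 = 7·1 + 0, so a_4 = 7

[4; 5, 3, 1, 7]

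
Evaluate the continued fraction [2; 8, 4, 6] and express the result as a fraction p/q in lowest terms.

a_0 = 2: 2/1
a_1 = 8: 17/8
a_2 = 4: 70/33
a_3 = 6: 437/206

437/206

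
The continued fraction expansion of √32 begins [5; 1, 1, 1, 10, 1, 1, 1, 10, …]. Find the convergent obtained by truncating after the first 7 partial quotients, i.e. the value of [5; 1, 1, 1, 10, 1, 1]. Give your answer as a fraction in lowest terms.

Build up convergents one term at a time:
a_0 = 5: 5/1
a_1 = 1: 6/1
a_2 = 1: 11/2
a_3 = 1: 17/3
a_4 = 10: 181/32
a_5 = 1: 198/35
a_6 = 1: 379/67

379/67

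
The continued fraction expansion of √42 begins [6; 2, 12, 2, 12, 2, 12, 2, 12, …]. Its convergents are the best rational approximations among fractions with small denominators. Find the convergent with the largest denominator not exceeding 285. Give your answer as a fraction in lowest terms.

337/52

List convergents until the denominator exceeds the bound:
a_0 = 6: 6/1  (≤ bound)
a_1 = 2: 13/2  (≤ bound)
a_2 = 12: 162/25  (≤ bound)
a_3 = 2: 337/52  (≤ bound)
a_4 = 12: 4206/649  (> 285, stop)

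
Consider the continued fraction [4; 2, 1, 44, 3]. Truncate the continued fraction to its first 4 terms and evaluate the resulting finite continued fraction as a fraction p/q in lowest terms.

581/134

Collapse the nested fraction from the inside out:
Start with 44.
1 + 1/(44/1) = 1 + 1/44 = 45/44
2 + 1/(45/44) = 2 + 44/45 = 134/45
4 + 1/(134/45) = 4 + 45/134 = 581/134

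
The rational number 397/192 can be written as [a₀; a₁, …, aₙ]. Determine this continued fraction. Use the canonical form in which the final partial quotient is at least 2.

[2; 14, 1, 3, 3]

397 = 2·192 + 13, so a_0 = 2
192 = 14·13 + 10, so a_1 = 14
13 = 1·10 + 3, so a_2 = 1
10 = 3·3 + 1, so a_3 = 3
3 = 3·1 + 0, so a_4 = 3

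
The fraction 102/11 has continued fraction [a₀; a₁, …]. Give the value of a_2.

1

102 ÷ 11 → quotient 9, remainder 3
11 ÷ 3 → quotient 3, remainder 2
3 ÷ 2 → quotient 1, remainder 1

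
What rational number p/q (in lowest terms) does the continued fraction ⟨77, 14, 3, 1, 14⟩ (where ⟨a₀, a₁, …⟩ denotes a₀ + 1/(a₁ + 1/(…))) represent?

Start with 14.
1 + 1/(14/1) = 1 + 1/14 = 15/14
3 + 1/(15/14) = 3 + 14/15 = 59/15
14 + 1/(59/15) = 14 + 15/59 = 841/59
77 + 1/(841/59) = 77 + 59/841 = 64816/841

64816/841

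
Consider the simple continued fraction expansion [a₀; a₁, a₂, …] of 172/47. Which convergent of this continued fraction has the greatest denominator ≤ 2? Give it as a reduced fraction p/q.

a_0 = 3: 3/1  (≤ bound)
a_1 = 1: 4/1  (≤ bound)
a_2 = 1: 7/2  (≤ bound)
a_3 = 1: 11/3  (> 2, stop)

7/2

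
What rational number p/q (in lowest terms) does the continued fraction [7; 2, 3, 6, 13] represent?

4303/579

Collapse the nested fraction from the inside out:
Start with 13.
6 + 1/(13/1) = 6 + 1/13 = 79/13
3 + 1/(79/13) = 3 + 13/79 = 250/79
2 + 1/(250/79) = 2 + 79/250 = 579/250
7 + 1/(579/250) = 7 + 250/579 = 4303/579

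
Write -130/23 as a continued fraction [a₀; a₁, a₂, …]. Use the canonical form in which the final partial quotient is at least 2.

[-6; 2, 1, 7]

⌊-130/23⌋ = -6, remainder 8
⌊23/8⌋ = 2, remainder 7
⌊8/7⌋ = 1, remainder 1
⌊7/1⌋ = 7, remainder 0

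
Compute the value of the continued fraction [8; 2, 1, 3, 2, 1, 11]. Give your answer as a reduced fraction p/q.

3520/421

Use the convergent recurrence hₖ = aₖ·hₖ₋₁ + hₖ₋₂ (and likewise for the denominators kₖ):
a_0 = 8: 8/1
a_1 = 2: 17/2
a_2 = 1: 25/3
a_3 = 3: 92/11
a_4 = 2: 209/25
a_5 = 1: 301/36
a_6 = 11: 3520/421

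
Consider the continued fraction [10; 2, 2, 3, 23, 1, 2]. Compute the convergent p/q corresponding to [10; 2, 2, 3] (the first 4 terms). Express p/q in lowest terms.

Compute successive convergents:
a_0 = 10: 10/1
a_1 = 2: 21/2
a_2 = 2: 52/5
a_3 = 3: 177/17

177/17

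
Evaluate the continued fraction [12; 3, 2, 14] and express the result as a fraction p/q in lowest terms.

1241/101

Starting at the tail and folding back:
Start with 14.
2 + 1/(14/1) = 2 + 1/14 = 29/14
3 + 1/(29/14) = 3 + 14/29 = 101/29
12 + 1/(101/29) = 12 + 29/101 = 1241/101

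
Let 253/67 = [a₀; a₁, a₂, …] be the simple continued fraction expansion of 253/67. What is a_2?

Run the Euclidean algorithm, recording each quotient:
253 ÷ 67 → quotient 3, remainder 52
67 ÷ 52 → quotient 1, remainder 15
52 ÷ 15 → quotient 3, remainder 7

3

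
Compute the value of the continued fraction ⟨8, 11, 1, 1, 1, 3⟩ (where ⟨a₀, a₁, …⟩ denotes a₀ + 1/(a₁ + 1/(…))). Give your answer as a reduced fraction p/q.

Start with 3.
1 + 1/(3/1) = 1 + 1/3 = 4/3
1 + 1/(4/3) = 1 + 3/4 = 7/4
1 + 1/(7/4) = 1 + 4/7 = 11/7
11 + 1/(11/7) = 11 + 7/11 = 128/11
8 + 1/(128/11) = 8 + 11/128 = 1035/128

1035/128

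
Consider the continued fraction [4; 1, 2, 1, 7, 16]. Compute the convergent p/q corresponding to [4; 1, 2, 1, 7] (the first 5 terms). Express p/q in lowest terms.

Compute successive convergents:
a_0 = 4: 4/1
a_1 = 1: 5/1
a_2 = 2: 14/3
a_3 = 1: 19/4
a_4 = 7: 147/31

147/31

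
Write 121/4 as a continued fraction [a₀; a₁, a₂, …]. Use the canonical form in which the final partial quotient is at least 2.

121 ÷ 4 → quotient 30, remainder 1
4 ÷ 1 → quotient 4, remainder 0

[30; 4]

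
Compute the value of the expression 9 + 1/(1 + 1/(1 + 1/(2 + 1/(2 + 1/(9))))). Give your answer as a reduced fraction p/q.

1083/113

Build up convergents one term at a time:
a_0 = 9: 9/1
a_1 = 1: 10/1
a_2 = 1: 19/2
a_3 = 2: 48/5
a_4 = 2: 115/12
a_5 = 9: 1083/113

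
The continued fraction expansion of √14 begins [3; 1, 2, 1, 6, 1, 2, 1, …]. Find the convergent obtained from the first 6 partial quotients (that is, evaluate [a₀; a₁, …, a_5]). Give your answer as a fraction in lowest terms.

116/31

a_0 = 3: 3/1
a_1 = 1: 4/1
a_2 = 2: 11/3
a_3 = 1: 15/4
a_4 = 6: 101/27
a_5 = 1: 116/31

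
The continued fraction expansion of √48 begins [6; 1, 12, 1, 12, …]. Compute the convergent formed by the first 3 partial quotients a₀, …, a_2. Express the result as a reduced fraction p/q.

90/13

Starting at the tail and folding back:
Start with 12.
1 + 1/(12/1) = 1 + 1/12 = 13/12
6 + 1/(13/12) = 6 + 12/13 = 90/13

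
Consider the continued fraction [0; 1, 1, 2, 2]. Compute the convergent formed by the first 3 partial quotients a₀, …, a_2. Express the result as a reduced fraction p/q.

a_0 = 0: 0/1
a_1 = 1: 1/1
a_2 = 1: 1/2

1/2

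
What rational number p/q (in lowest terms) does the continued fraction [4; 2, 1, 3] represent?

Collapse the nested fraction from the inside out:
Start with 3.
1 + 1/(3/1) = 1 + 1/3 = 4/3
2 + 1/(4/3) = 2 + 3/4 = 11/4
4 + 1/(11/4) = 4 + 4/11 = 48/11

48/11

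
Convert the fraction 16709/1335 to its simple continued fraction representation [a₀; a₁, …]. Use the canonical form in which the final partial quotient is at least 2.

⌊16709/1335⌋ = 12, remainder 689
⌊1335/689⌋ = 1, remainder 646
⌊689/646⌋ = 1, remainder 43
⌊646/43⌋ = 15, remainder 1
⌊43/1⌋ = 43, remainder 0

[12; 1, 1, 15, 43]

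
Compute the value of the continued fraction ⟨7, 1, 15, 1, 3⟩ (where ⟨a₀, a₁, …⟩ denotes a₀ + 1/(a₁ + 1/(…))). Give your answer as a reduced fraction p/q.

532/67

Start with 3.
1 + 1/(3/1) = 1 + 1/3 = 4/3
15 + 1/(4/3) = 15 + 3/4 = 63/4
1 + 1/(63/4) = 1 + 4/63 = 67/63
7 + 1/(67/63) = 7 + 63/67 = 532/67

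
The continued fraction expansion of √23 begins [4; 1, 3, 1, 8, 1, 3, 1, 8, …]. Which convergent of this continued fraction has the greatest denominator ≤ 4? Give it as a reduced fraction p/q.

List convergents until the denominator exceeds the bound:
a_0 = 4: 4/1  (≤ bound)
a_1 = 1: 5/1  (≤ bound)
a_2 = 3: 19/4  (≤ bound)
a_3 = 1: 24/5  (> 4, stop)

19/4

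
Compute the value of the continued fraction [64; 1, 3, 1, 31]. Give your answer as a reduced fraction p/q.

Starting at the tail and folding back:
Start with 31.
1 + 1/(31/1) = 1 + 1/31 = 32/31
3 + 1/(32/31) = 3 + 31/32 = 127/32
1 + 1/(127/32) = 1 + 32/127 = 159/127
64 + 1/(159/127) = 64 + 127/159 = 10303/159

10303/159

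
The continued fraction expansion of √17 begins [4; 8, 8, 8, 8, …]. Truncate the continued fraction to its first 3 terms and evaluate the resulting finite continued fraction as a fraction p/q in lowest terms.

268/65

Compute successive convergents:
a_0 = 4: 4/1
a_1 = 8: 33/8
a_2 = 8: 268/65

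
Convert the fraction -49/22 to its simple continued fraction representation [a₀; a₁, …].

[-3; 1, 3, 2, 2]

-49 = -3·22 + 17, so a_0 = -3
22 = 1·17 + 5, so a_1 = 1
17 = 3·5 + 2, so a_2 = 3
5 = 2·2 + 1, so a_3 = 2
2 = 2·1 + 0, so a_4 = 2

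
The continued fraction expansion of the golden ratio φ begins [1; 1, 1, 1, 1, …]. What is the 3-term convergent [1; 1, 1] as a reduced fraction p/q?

Start with 1.
1 + 1/(1/1) = 1 + 1/1 = 2/1
1 + 1/(2/1) = 1 + 1/2 = 3/2

3/2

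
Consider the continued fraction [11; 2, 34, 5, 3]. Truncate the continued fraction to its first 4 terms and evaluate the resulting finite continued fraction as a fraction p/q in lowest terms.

3988/347

Compute successive convergents:
a_0 = 11: 11/1
a_1 = 2: 23/2
a_2 = 34: 793/69
a_3 = 5: 3988/347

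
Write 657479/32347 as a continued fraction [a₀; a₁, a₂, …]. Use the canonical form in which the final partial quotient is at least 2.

[20; 3, 14, 2, 3, 2, 7, 6]

657479 ÷ 32347 → quotient 20, remainder 10539
32347 ÷ 10539 → quotient 3, remainder 730
10539 ÷ 730 → quotient 14, remainder 319
730 ÷ 319 → quotient 2, remainder 92
319 ÷ 92 → quotient 3, remainder 43
92 ÷ 43 → quotient 2, remainder 6
43 ÷ 6 → quotient 7, remainder 1
6 ÷ 1 → quotient 6, remainder 0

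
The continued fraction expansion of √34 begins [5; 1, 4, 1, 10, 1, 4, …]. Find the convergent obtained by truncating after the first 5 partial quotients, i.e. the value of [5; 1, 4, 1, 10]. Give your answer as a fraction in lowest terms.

Starting at the tail and folding back:
Start with 10.
1 + 1/(10/1) = 1 + 1/10 = 11/10
4 + 1/(11/10) = 4 + 10/11 = 54/11
1 + 1/(54/11) = 1 + 11/54 = 65/54
5 + 1/(65/54) = 5 + 54/65 = 379/65

379/65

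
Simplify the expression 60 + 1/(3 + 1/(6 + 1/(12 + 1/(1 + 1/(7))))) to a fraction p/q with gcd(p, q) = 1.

119486/1981

a_0 = 60: 60/1
a_1 = 3: 181/3
a_2 = 6: 1146/19
a_3 = 12: 13933/231
a_4 = 1: 15079/250
a_5 = 7: 119486/1981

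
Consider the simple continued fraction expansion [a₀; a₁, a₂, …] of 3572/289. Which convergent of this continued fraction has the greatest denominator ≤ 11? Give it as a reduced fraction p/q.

136/11

List convergents until the denominator exceeds the bound:
a_0 = 12: 12/1  (≤ bound)
a_1 = 2: 25/2  (≤ bound)
a_2 = 1: 37/3  (≤ bound)
a_3 = 3: 136/11  (≤ bound)
a_4 = 1: 173/14  (> 11, stop)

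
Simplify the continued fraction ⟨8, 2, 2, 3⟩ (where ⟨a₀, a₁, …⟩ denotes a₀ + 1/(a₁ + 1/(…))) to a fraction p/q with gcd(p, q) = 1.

a_0 = 8: 8/1
a_1 = 2: 17/2
a_2 = 2: 42/5
a_3 = 3: 143/17

143/17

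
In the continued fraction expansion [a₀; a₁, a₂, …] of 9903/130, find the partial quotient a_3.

1

⌊9903/130⌋ = 76, remainder 23
⌊130/23⌋ = 5, remainder 15
⌊23/15⌋ = 1, remainder 8
⌊15/8⌋ = 1, remainder 7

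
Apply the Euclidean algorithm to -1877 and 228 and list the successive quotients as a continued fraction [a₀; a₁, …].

-1877 ÷ 228 → quotient -9, remainder 175
228 ÷ 175 → quotient 1, remainder 53
175 ÷ 53 → quotient 3, remainder 16
53 ÷ 16 → quotient 3, remainder 5
16 ÷ 5 → quotient 3, remainder 1
5 ÷ 1 → quotient 5, remainder 0

[-9; 1, 3, 3, 3, 5]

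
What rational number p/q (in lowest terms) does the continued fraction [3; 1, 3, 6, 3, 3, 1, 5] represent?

7395/1967

Start with 5.
1 + 1/(5/1) = 1 + 1/5 = 6/5
3 + 1/(6/5) = 3 + 5/6 = 23/6
3 + 1/(23/6) = 3 + 6/23 = 75/23
6 + 1/(75/23) = 6 + 23/75 = 473/75
3 + 1/(473/75) = 3 + 75/473 = 1494/473
1 + 1/(1494/473) = 1 + 473/1494 = 1967/1494
3 + 1/(1967/1494) = 3 + 1494/1967 = 7395/1967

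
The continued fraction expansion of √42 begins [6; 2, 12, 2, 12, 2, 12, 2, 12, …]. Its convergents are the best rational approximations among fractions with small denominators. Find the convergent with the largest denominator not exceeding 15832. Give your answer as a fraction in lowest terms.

List convergents until the denominator exceeds the bound:
a_0 = 6: 6/1  (≤ bound)
a_1 = 2: 13/2  (≤ bound)
a_2 = 12: 162/25  (≤ bound)
a_3 = 2: 337/52  (≤ bound)
a_4 = 12: 4206/649  (≤ bound)
a_5 = 2: 8749/1350  (≤ bound)
a_6 = 12: 109194/16849  (> 15832, stop)

8749/1350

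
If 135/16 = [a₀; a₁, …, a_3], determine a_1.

⌊135/16⌋ = 8, remainder 7
⌊16/7⌋ = 2, remainder 2

2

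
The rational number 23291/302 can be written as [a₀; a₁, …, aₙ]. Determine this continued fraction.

23291 = 77·302 + 37, so a_0 = 77
302 = 8·37 + 6, so a_1 = 8
37 = 6·6 + 1, so a_2 = 6
6 = 6·1 + 0, so a_3 = 6

[77; 8, 6, 6]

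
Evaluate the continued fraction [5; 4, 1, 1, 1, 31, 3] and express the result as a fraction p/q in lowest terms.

a_0 = 5: 5/1
a_1 = 4: 21/4
a_2 = 1: 26/5
a_3 = 1: 47/9
a_4 = 1: 73/14
a_5 = 31: 2310/443
a_6 = 3: 7003/1343

7003/1343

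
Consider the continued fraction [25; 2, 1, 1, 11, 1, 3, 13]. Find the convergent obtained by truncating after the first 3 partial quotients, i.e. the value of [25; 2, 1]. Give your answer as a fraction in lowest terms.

76/3

Use the convergent recurrence hₖ = aₖ·hₖ₋₁ + hₖ₋₂ (and likewise for the denominators kₖ):
a_0 = 25: 25/1
a_1 = 2: 51/2
a_2 = 1: 76/3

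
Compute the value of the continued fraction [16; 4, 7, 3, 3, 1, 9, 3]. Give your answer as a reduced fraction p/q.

Build up convergents one term at a time:
a_0 = 16: 16/1
a_1 = 4: 65/4
a_2 = 7: 471/29
a_3 = 3: 1478/91
a_4 = 3: 4905/302
a_5 = 1: 6383/393
a_6 = 9: 62352/3839
a_7 = 3: 193439/11910

193439/11910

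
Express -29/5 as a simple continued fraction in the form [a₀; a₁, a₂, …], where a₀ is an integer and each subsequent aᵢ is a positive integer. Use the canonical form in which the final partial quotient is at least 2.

-29 = -6·5 + 1, so a_0 = -6
5 = 5·1 + 0, so a_1 = 5

[-6; 5]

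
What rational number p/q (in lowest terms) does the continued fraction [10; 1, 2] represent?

Start with 2.
1 + 1/(2/1) = 1 + 1/2 = 3/2
10 + 1/(3/2) = 10 + 2/3 = 32/3

32/3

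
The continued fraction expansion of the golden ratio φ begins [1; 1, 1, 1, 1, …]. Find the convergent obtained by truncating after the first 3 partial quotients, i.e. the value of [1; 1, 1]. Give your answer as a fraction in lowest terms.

3/2

Collapse the nested fraction from the inside out:
Start with 1.
1 + 1/(1/1) = 1 + 1/1 = 2/1
1 + 1/(2/1) = 1 + 1/2 = 3/2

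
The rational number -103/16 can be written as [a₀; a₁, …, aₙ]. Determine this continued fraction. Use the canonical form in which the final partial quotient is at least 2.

⌊-103/16⌋ = -7, remainder 9
⌊16/9⌋ = 1, remainder 7
⌊9/7⌋ = 1, remainder 2
⌊7/2⌋ = 3, remainder 1
⌊2/1⌋ = 2, remainder 0

[-7; 1, 1, 3, 2]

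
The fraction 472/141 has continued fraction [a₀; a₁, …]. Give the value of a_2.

⌊472/141⌋ = 3, remainder 49
⌊141/49⌋ = 2, remainder 43
⌊49/43⌋ = 1, remainder 6

1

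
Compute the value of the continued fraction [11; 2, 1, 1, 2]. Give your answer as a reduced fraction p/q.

Starting at the tail and folding back:
Start with 2.
1 + 1/(2/1) = 1 + 1/2 = 3/2
1 + 1/(3/2) = 1 + 2/3 = 5/3
2 + 1/(5/3) = 2 + 3/5 = 13/5
11 + 1/(13/5) = 11 + 5/13 = 148/13

148/13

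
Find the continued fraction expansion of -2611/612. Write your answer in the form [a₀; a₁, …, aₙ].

Repeatedly divide and take the remainder:
-2611 = -5·612 + 449, so a_0 = -5
612 = 1·449 + 163, so a_1 = 1
449 = 2·163 + 123, so a_2 = 2
163 = 1·123 + 40, so a_3 = 1
123 = 3·40 + 3, so a_4 = 3
40 = 13·3 + 1, so a_5 = 13
3 = 3·1 + 0, so a_6 = 3

[-5; 1, 2, 1, 3, 13, 3]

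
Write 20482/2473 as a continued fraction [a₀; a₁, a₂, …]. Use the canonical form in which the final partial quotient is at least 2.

⌊20482/2473⌋ = 8, remainder 698
⌊2473/698⌋ = 3, remainder 379
⌊698/379⌋ = 1, remainder 319
⌊379/319⌋ = 1, remainder 60
⌊319/60⌋ = 5, remainder 19
⌊60/19⌋ = 3, remainder 3
⌊19/3⌋ = 6, remainder 1
⌊3/1⌋ = 3, remainder 0

[8; 3, 1, 1, 5, 3, 6, 3]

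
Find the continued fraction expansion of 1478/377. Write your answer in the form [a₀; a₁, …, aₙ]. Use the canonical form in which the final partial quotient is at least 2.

1478 = 3·377 + 347, so a_0 = 3
377 = 1·347 + 30, so a_1 = 1
347 = 11·30 + 17, so a_2 = 11
30 = 1·17 + 13, so a_3 = 1
17 = 1·13 + 4, so a_4 = 1
13 = 3·4 + 1, so a_5 = 3
4 = 4·1 + 0, so a_6 = 4

[3; 1, 11, 1, 1, 3, 4]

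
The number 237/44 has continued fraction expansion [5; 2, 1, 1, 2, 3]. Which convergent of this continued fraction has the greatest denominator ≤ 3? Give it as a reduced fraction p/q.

List convergents until the denominator exceeds the bound:
a_0 = 5: 5/1  (≤ bound)
a_1 = 2: 11/2  (≤ bound)
a_2 = 1: 16/3  (≤ bound)
a_3 = 1: 27/5  (> 3, stop)

16/3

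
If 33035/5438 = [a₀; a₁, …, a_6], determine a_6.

11

33035 = 6·5438 + 407, so a_0 = 6
5438 = 13·407 + 147, so a_1 = 13
407 = 2·147 + 113, so a_2 = 2
147 = 1·113 + 34, so a_3 = 1
113 = 3·34 + 11, so a_4 = 3
34 = 3·11 + 1, so a_5 = 3
11 = 11·1 + 0, so a_6 = 11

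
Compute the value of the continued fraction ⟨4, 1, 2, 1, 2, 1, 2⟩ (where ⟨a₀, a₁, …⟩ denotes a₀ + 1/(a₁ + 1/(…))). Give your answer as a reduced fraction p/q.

Start with 2.
1 + 1/(2/1) = 1 + 1/2 = 3/2
2 + 1/(3/2) = 2 + 2/3 = 8/3
1 + 1/(8/3) = 1 + 3/8 = 11/8
2 + 1/(11/8) = 2 + 8/11 = 30/11
1 + 1/(30/11) = 1 + 11/30 = 41/30
4 + 1/(41/30) = 4 + 30/41 = 194/41

194/41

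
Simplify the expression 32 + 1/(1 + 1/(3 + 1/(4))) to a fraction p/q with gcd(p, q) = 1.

a_0 = 32: 32/1
a_1 = 1: 33/1
a_2 = 3: 131/4
a_3 = 4: 557/17

557/17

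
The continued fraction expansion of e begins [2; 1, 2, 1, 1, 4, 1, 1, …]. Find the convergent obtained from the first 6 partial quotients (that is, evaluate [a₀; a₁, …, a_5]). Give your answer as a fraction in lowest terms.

Work from the innermost term outward:
Start with 4.
1 + 1/(4/1) = 1 + 1/4 = 5/4
1 + 1/(5/4) = 1 + 4/5 = 9/5
2 + 1/(9/5) = 2 + 5/9 = 23/9
1 + 1/(23/9) = 1 + 9/23 = 32/23
2 + 1/(32/23) = 2 + 23/32 = 87/32

87/32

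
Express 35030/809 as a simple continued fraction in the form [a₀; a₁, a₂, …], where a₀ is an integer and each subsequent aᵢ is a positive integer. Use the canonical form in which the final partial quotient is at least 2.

Run the Euclidean algorithm, recording each quotient:
35030 = 43·809 + 243, so a_0 = 43
809 = 3·243 + 80, so a_1 = 3
243 = 3·80 + 3, so a_2 = 3
80 = 26·3 + 2, so a_3 = 26
3 = 1·2 + 1, so a_4 = 1
2 = 2·1 + 0, so a_5 = 2

[43; 3, 3, 26, 1, 2]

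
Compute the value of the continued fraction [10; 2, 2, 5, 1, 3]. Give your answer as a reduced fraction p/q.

Collapse the nested fraction from the inside out:
Start with 3.
1 + 1/(3/1) = 1 + 1/3 = 4/3
5 + 1/(4/3) = 5 + 3/4 = 23/4
2 + 1/(23/4) = 2 + 4/23 = 50/23
2 + 1/(50/23) = 2 + 23/50 = 123/50
10 + 1/(123/50) = 10 + 50/123 = 1280/123

1280/123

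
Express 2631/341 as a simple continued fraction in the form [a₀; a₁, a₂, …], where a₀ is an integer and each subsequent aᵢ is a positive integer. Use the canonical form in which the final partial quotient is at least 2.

Run the Euclidean algorithm, recording each quotient:
⌊2631/341⌋ = 7, remainder 244
⌊341/244⌋ = 1, remainder 97
⌊244/97⌋ = 2, remainder 50
⌊97/50⌋ = 1, remainder 47
⌊50/47⌋ = 1, remainder 3
⌊47/3⌋ = 15, remainder 2
⌊3/2⌋ = 1, remainder 1
⌊2/1⌋ = 2, remainder 0

[7; 1, 2, 1, 1, 15, 1, 2]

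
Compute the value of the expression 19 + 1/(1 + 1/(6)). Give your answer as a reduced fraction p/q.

Start with 6.
1 + 1/(6/1) = 1 + 1/6 = 7/6
19 + 1/(7/6) = 19 + 6/7 = 139/7

139/7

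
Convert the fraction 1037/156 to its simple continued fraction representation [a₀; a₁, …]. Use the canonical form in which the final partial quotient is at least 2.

[6; 1, 1, 1, 5, 9]

1037 ÷ 156 → quotient 6, remainder 101
156 ÷ 101 → quotient 1, remainder 55
101 ÷ 55 → quotient 1, remainder 46
55 ÷ 46 → quotient 1, remainder 9
46 ÷ 9 → quotient 5, remainder 1
9 ÷ 1 → quotient 9, remainder 0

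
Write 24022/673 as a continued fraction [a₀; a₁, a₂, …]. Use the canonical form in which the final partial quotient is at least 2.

[35; 1, 2, 3, 1, 2, 1, 13]

Repeatedly divide and take the remainder:
24022 ÷ 673 → quotient 35, remainder 467
673 ÷ 467 → quotient 1, remainder 206
467 ÷ 206 → quotient 2, remainder 55
206 ÷ 55 → quotient 3, remainder 41
55 ÷ 41 → quotient 1, remainder 14
41 ÷ 14 → quotient 2, remainder 13
14 ÷ 13 → quotient 1, remainder 1
13 ÷ 1 → quotient 13, remainder 0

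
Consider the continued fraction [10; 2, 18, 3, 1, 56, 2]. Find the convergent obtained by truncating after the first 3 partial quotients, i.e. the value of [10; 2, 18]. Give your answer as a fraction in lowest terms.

a_0 = 10: 10/1
a_1 = 2: 21/2
a_2 = 18: 388/37

388/37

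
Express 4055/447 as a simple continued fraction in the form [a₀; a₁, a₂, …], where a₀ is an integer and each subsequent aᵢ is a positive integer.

[9; 13, 1, 31]

4055 = 9·447 + 32, so a_0 = 9
447 = 13·32 + 31, so a_1 = 13
32 = 1·31 + 1, so a_2 = 1
31 = 31·1 + 0, so a_3 = 31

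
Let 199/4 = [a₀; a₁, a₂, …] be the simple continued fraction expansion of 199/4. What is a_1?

1

199 ÷ 4 → quotient 49, remainder 3
4 ÷ 3 → quotient 1, remainder 1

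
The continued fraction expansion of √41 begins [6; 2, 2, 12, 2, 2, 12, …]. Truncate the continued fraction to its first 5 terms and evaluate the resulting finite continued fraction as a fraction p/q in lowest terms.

Start with 2.
12 + 1/(2/1) = 12 + 1/2 = 25/2
2 + 1/(25/2) = 2 + 2/25 = 52/25
2 + 1/(52/25) = 2 + 25/52 = 129/52
6 + 1/(129/52) = 6 + 52/129 = 826/129

826/129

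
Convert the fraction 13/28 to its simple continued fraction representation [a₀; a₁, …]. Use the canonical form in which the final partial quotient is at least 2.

[0; 2, 6, 2]

Apply division with remainder until the remainder is 0:
13 = 0·28 + 13, so a_0 = 0
28 = 2·13 + 2, so a_1 = 2
13 = 6·2 + 1, so a_2 = 6
2 = 2·1 + 0, so a_3 = 2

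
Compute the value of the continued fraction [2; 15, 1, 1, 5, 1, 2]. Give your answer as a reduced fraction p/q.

1187/575

Compute successive convergents:
a_0 = 2: 2/1
a_1 = 15: 31/15
a_2 = 1: 33/16
a_3 = 1: 64/31
a_4 = 5: 353/171
a_5 = 1: 417/202
a_6 = 2: 1187/575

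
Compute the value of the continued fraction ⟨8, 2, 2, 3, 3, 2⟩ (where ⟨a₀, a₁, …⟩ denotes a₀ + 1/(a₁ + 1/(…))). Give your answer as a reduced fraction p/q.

1085/129

Start with 2.
3 + 1/(2/1) = 3 + 1/2 = 7/2
3 + 1/(7/2) = 3 + 2/7 = 23/7
2 + 1/(23/7) = 2 + 7/23 = 53/23
2 + 1/(53/23) = 2 + 23/53 = 129/53
8 + 1/(129/53) = 8 + 53/129 = 1085/129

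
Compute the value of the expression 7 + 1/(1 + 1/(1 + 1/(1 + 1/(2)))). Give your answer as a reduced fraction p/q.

61/8

Start with 2.
1 + 1/(2/1) = 1 + 1/2 = 3/2
1 + 1/(3/2) = 1 + 2/3 = 5/3
1 + 1/(5/3) = 1 + 3/5 = 8/5
7 + 1/(8/5) = 7 + 5/8 = 61/8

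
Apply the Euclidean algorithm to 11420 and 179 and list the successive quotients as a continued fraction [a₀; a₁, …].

[63; 1, 3, 1, 35]

11420 ÷ 179 → quotient 63, remainder 143
179 ÷ 143 → quotient 1, remainder 36
143 ÷ 36 → quotient 3, remainder 35
36 ÷ 35 → quotient 1, remainder 1
35 ÷ 1 → quotient 35, remainder 0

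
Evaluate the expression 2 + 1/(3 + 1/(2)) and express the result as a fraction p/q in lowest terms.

16/7

Start with 2.
3 + 1/(2/1) = 3 + 1/2 = 7/2
2 + 1/(7/2) = 2 + 2/7 = 16/7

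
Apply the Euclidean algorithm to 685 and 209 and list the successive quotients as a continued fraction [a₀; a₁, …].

[3; 3, 1, 1, 1, 1, 11]

685 = 3·209 + 58, so a_0 = 3
209 = 3·58 + 35, so a_1 = 3
58 = 1·35 + 23, so a_2 = 1
35 = 1·23 + 12, so a_3 = 1
23 = 1·12 + 11, so a_4 = 1
12 = 1·11 + 1, so a_5 = 1
11 = 11·1 + 0, so a_6 = 11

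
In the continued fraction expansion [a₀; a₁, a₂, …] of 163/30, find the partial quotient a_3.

163 ÷ 30 → quotient 5, remainder 13
30 ÷ 13 → quotient 2, remainder 4
13 ÷ 4 → quotient 3, remainder 1
4 ÷ 1 → quotient 4, remainder 0

4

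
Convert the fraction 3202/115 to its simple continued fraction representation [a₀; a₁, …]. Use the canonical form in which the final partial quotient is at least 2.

[27; 1, 5, 2, 1, 1, 3]

Run the Euclidean algorithm, recording each quotient:
3202 ÷ 115 → quotient 27, remainder 97
115 ÷ 97 → quotient 1, remainder 18
97 ÷ 18 → quotient 5, remainder 7
18 ÷ 7 → quotient 2, remainder 4
7 ÷ 4 → quotient 1, remainder 3
4 ÷ 3 → quotient 1, remainder 1
3 ÷ 1 → quotient 3, remainder 0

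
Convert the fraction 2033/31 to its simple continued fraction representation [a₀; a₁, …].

[65; 1, 1, 2, 1, 1, 2]

2033 = 65·31 + 18, so a_0 = 65
31 = 1·18 + 13, so a_1 = 1
18 = 1·13 + 5, so a_2 = 1
13 = 2·5 + 3, so a_3 = 2
5 = 1·3 + 2, so a_4 = 1
3 = 1·2 + 1, so a_5 = 1
2 = 2·1 + 0, so a_6 = 2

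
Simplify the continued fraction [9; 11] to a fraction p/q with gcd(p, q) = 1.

100/11

a_0 = 9: 9/1
a_1 = 11: 100/11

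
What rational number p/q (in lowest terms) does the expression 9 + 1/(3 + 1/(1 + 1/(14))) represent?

546/59

Compute successive convergents:
a_0 = 9: 9/1
a_1 = 3: 28/3
a_2 = 1: 37/4
a_3 = 14: 546/59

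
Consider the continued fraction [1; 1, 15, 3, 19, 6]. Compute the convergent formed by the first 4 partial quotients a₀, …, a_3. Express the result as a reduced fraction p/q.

95/49

Collapse the nested fraction from the inside out:
Start with 3.
15 + 1/(3/1) = 15 + 1/3 = 46/3
1 + 1/(46/3) = 1 + 3/46 = 49/46
1 + 1/(49/46) = 1 + 46/49 = 95/49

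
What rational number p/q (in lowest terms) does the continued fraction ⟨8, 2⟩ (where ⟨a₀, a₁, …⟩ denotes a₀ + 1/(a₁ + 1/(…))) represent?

17/2

Start with 2.
8 + 1/(2/1) = 8 + 1/2 = 17/2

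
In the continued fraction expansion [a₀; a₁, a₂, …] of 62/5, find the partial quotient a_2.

2

Repeatedly divide and take the remainder:
62 ÷ 5 → quotient 12, remainder 2
5 ÷ 2 → quotient 2, remainder 1
2 ÷ 1 → quotient 2, remainder 0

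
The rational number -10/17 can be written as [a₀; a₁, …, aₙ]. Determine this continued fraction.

[-1; 2, 2, 3]

Run the Euclidean algorithm, recording each quotient:
-10 = -1·17 + 7, so a_0 = -1
17 = 2·7 + 3, so a_1 = 2
7 = 2·3 + 1, so a_2 = 2
3 = 3·1 + 0, so a_3 = 3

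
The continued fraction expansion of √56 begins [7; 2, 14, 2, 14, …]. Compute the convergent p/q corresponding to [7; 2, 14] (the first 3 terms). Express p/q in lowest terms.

217/29

Start with 14.
2 + 1/(14/1) = 2 + 1/14 = 29/14
7 + 1/(29/14) = 7 + 14/29 = 217/29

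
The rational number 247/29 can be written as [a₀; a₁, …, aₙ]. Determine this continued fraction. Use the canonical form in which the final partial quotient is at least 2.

Repeatedly divide and take the remainder:
⌊247/29⌋ = 8, remainder 15
⌊29/15⌋ = 1, remainder 14
⌊15/14⌋ = 1, remainder 1
⌊14/1⌋ = 14, remainder 0

[8; 1, 1, 14]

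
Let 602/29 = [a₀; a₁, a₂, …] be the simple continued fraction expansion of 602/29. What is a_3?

Run the Euclidean algorithm, recording each quotient:
602 ÷ 29 → quotient 20, remainder 22
29 ÷ 22 → quotient 1, remainder 7
22 ÷ 7 → quotient 3, remainder 1
7 ÷ 1 → quotient 7, remainder 0

7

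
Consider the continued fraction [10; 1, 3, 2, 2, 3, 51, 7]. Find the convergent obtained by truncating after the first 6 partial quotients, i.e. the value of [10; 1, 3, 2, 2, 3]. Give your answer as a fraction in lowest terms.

808/75

a_0 = 10: 10/1
a_1 = 1: 11/1
a_2 = 3: 43/4
a_3 = 2: 97/9
a_4 = 2: 237/22
a_5 = 3: 808/75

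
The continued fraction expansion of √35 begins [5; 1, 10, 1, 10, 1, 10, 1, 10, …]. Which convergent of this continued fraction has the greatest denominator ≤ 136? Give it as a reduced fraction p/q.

a_0 = 5: 5/1  (≤ bound)
a_1 = 1: 6/1  (≤ bound)
a_2 = 10: 65/11  (≤ bound)
a_3 = 1: 71/12  (≤ bound)
a_4 = 10: 775/131  (≤ bound)
a_5 = 1: 846/143  (> 136, stop)

775/131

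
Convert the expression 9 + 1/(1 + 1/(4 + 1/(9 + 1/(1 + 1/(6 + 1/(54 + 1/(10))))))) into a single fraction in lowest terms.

1871991/190942

Start with 10.
54 + 1/(10/1) = 54 + 1/10 = 541/10
6 + 1/(541/10) = 6 + 10/541 = 3256/541
1 + 1/(3256/541) = 1 + 541/3256 = 3797/3256
9 + 1/(3797/3256) = 9 + 3256/3797 = 37429/3797
4 + 1/(37429/3797) = 4 + 3797/37429 = 153513/37429
1 + 1/(153513/37429) = 1 + 37429/153513 = 190942/153513
9 + 1/(190942/153513) = 9 + 153513/190942 = 1871991/190942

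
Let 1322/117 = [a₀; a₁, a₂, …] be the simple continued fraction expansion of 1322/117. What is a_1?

1322 = 11·117 + 35, so a_0 = 11
117 = 3·35 + 12, so a_1 = 3

3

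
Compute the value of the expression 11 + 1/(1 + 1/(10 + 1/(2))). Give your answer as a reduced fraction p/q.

274/23

a_0 = 11: 11/1
a_1 = 1: 12/1
a_2 = 10: 131/11
a_3 = 2: 274/23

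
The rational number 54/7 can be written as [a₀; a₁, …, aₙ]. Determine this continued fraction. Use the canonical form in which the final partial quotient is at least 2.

54 = 7·7 + 5, so a_0 = 7
7 = 1·5 + 2, so a_1 = 1
5 = 2·2 + 1, so a_2 = 2
2 = 2·1 + 0, so a_3 = 2

[7; 1, 2, 2]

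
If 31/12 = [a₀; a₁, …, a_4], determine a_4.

2

Run the Euclidean algorithm, recording each quotient:
⌊31/12⌋ = 2, remainder 7
⌊12/7⌋ = 1, remainder 5
⌊7/5⌋ = 1, remainder 2
⌊5/2⌋ = 2, remainder 1
⌊2/1⌋ = 2, remainder 0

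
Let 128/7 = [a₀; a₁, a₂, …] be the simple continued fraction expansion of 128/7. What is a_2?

⌊128/7⌋ = 18, remainder 2
⌊7/2⌋ = 3, remainder 1
⌊2/1⌋ = 2, remainder 0

2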